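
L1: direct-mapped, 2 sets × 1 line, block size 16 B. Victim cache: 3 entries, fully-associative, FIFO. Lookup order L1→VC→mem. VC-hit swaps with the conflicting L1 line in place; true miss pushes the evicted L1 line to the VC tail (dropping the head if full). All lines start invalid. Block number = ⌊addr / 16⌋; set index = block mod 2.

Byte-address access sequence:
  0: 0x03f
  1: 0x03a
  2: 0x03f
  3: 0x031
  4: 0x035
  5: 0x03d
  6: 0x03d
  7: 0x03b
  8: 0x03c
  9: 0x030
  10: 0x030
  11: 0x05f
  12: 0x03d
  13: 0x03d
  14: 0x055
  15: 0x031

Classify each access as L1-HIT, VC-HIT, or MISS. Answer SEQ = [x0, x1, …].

SEQ = [MISS, L1-HIT, L1-HIT, L1-HIT, L1-HIT, L1-HIT, L1-HIT, L1-HIT, L1-HIT, L1-HIT, L1-HIT, MISS, VC-HIT, L1-HIT, VC-HIT, VC-HIT]

  [0] addr=0x3f blk=3 s=1: MISS | VC []
  [1] addr=0x3a blk=3 s=1: L1-HIT | VC []
  [2] addr=0x3f blk=3 s=1: L1-HIT | VC []
  [3] addr=0x31 blk=3 s=1: L1-HIT | VC []
  [4] addr=0x35 blk=3 s=1: L1-HIT | VC []
  [5] addr=0x3d blk=3 s=1: L1-HIT | VC []
  [6] addr=0x3d blk=3 s=1: L1-HIT | VC []
  [7] addr=0x3b blk=3 s=1: L1-HIT | VC []
  [8] addr=0x3c blk=3 s=1: L1-HIT | VC []
  [9] addr=0x30 blk=3 s=1: L1-HIT | VC []
  [10] addr=0x30 blk=3 s=1: L1-HIT | VC []
  [11] addr=0x5f blk=5 s=1: MISS | VC [3]
  [12] addr=0x3d blk=3 s=1: VC-HIT | VC [5]
  [13] addr=0x3d blk=3 s=1: L1-HIT | VC [5]
  [14] addr=0x55 blk=5 s=1: VC-HIT | VC [3]
  [15] addr=0x31 blk=3 s=1: VC-HIT | VC [5]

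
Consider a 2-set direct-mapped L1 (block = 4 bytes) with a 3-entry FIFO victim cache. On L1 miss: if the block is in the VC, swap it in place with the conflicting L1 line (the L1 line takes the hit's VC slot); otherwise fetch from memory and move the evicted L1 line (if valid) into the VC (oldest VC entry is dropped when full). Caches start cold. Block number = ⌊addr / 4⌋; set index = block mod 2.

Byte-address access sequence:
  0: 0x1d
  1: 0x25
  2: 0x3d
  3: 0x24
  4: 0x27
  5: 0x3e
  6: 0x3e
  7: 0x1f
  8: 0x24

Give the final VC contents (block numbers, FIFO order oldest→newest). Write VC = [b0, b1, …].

  [0] addr=0x1d blk=7 s=1: MISS | VC []
  [1] addr=0x25 blk=9 s=1: MISS | VC [7]
  [2] addr=0x3d blk=15 s=1: MISS | VC [7, 9]
  [3] addr=0x24 blk=9 s=1: VC-HIT | VC [7, 15]
  [4] addr=0x27 blk=9 s=1: L1-HIT | VC [7, 15]
  [5] addr=0x3e blk=15 s=1: VC-HIT | VC [7, 9]
  [6] addr=0x3e blk=15 s=1: L1-HIT | VC [7, 9]
  [7] addr=0x1f blk=7 s=1: VC-HIT | VC [15, 9]
  [8] addr=0x24 blk=9 s=1: VC-HIT | VC [15, 7]

VC = [15, 7]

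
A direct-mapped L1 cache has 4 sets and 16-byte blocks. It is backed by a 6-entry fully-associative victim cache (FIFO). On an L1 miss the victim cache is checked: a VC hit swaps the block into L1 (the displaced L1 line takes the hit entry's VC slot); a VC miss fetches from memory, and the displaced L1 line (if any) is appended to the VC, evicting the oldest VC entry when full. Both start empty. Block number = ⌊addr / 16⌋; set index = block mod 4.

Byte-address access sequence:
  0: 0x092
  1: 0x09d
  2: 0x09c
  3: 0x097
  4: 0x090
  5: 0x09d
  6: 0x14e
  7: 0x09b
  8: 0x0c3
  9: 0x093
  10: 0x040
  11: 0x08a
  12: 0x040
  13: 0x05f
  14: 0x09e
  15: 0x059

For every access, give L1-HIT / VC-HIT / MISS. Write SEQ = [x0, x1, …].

0: 0x92 (blk 9, set 1) → MISS  vc=[]
1: 0x9d (blk 9, set 1) → L1-HIT  vc=[]
2: 0x9c (blk 9, set 1) → L1-HIT  vc=[]
3: 0x97 (blk 9, set 1) → L1-HIT  vc=[]
4: 0x90 (blk 9, set 1) → L1-HIT  vc=[]
5: 0x9d (blk 9, set 1) → L1-HIT  vc=[]
6: 0x14e (blk 20, set 0) → MISS  vc=[]
7: 0x9b (blk 9, set 1) → L1-HIT  vc=[]
8: 0xc3 (blk 12, set 0) → MISS  vc=[20]
9: 0x93 (blk 9, set 1) → L1-HIT  vc=[20]
10: 0x40 (blk 4, set 0) → MISS  vc=[20, 12]
11: 0x8a (blk 8, set 0) → MISS  vc=[20, 12, 4]
12: 0x40 (blk 4, set 0) → VC-HIT  vc=[20, 12, 8]
13: 0x5f (blk 5, set 1) → MISS  vc=[20, 12, 8, 9]
14: 0x9e (blk 9, set 1) → VC-HIT  vc=[20, 12, 8, 5]
15: 0x59 (blk 5, set 1) → VC-HIT  vc=[20, 12, 8, 9]

SEQ = [MISS, L1-HIT, L1-HIT, L1-HIT, L1-HIT, L1-HIT, MISS, L1-HIT, MISS, L1-HIT, MISS, MISS, VC-HIT, MISS, VC-HIT, VC-HIT]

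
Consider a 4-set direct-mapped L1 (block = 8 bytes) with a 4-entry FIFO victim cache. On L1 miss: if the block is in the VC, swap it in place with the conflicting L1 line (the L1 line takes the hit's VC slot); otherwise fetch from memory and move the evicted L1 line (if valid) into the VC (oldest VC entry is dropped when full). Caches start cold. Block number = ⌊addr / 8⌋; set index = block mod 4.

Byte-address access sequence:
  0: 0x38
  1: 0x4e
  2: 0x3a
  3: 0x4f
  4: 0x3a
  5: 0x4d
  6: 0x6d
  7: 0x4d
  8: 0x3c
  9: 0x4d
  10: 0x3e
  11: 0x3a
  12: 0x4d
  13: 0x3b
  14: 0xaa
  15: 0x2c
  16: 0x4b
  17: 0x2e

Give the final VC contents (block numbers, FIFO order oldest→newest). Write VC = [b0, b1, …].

0: 0x38 (blk 7, set 3) → MISS  vc=[]
1: 0x4e (blk 9, set 1) → MISS  vc=[]
2: 0x3a (blk 7, set 3) → L1-HIT  vc=[]
3: 0x4f (blk 9, set 1) → L1-HIT  vc=[]
4: 0x3a (blk 7, set 3) → L1-HIT  vc=[]
5: 0x4d (blk 9, set 1) → L1-HIT  vc=[]
6: 0x6d (blk 13, set 1) → MISS  vc=[9]
7: 0x4d (blk 9, set 1) → VC-HIT  vc=[13]
8: 0x3c (blk 7, set 3) → L1-HIT  vc=[13]
9: 0x4d (blk 9, set 1) → L1-HIT  vc=[13]
10: 0x3e (blk 7, set 3) → L1-HIT  vc=[13]
11: 0x3a (blk 7, set 3) → L1-HIT  vc=[13]
12: 0x4d (blk 9, set 1) → L1-HIT  vc=[13]
13: 0x3b (blk 7, set 3) → L1-HIT  vc=[13]
14: 0xaa (blk 21, set 1) → MISS  vc=[13, 9]
15: 0x2c (blk 5, set 1) → MISS  vc=[13, 9, 21]
16: 0x4b (blk 9, set 1) → VC-HIT  vc=[13, 5, 21]
17: 0x2e (blk 5, set 1) → VC-HIT  vc=[13, 9, 21]

VC = [13, 9, 21]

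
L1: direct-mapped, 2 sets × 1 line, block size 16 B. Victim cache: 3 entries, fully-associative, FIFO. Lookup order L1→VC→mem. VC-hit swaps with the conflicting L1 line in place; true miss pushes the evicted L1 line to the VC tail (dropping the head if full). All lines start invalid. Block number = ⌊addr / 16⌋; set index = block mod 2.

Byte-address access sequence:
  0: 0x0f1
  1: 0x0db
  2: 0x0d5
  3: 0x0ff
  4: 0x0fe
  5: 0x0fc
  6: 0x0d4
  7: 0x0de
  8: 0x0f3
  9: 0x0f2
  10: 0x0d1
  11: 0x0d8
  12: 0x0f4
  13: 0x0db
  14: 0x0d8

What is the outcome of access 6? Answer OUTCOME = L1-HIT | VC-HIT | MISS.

OUTCOME = VC-HIT

#0 0xf1→b15/s1 MISS; vc=[]
#1 0xdb→b13/s1 MISS; vc=[15]
#2 0xd5→b13/s1 L1-HIT; vc=[15]
#3 0xff→b15/s1 VC-HIT; vc=[13]
#4 0xfe→b15/s1 L1-HIT; vc=[13]
#5 0xfc→b15/s1 L1-HIT; vc=[13]
#6 0xd4→b13/s1 VC-HIT; vc=[15]
#7 0xde→b13/s1 L1-HIT; vc=[15]
#8 0xf3→b15/s1 VC-HIT; vc=[13]
#9 0xf2→b15/s1 L1-HIT; vc=[13]
#10 0xd1→b13/s1 VC-HIT; vc=[15]
#11 0xd8→b13/s1 L1-HIT; vc=[15]
#12 0xf4→b15/s1 VC-HIT; vc=[13]
#13 0xdb→b13/s1 VC-HIT; vc=[15]
#14 0xd8→b13/s1 L1-HIT; vc=[15]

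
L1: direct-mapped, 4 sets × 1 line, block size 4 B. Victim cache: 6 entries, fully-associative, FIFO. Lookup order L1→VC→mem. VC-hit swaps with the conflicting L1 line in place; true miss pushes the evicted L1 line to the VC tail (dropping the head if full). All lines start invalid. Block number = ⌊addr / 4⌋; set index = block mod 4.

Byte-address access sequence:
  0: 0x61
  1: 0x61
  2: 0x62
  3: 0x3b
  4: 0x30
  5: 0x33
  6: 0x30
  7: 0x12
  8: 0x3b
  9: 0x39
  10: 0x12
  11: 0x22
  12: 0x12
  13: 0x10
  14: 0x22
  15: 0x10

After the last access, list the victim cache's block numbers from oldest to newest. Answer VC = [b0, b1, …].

  [0] addr=0x61 blk=24 s=0: MISS | VC []
  [1] addr=0x61 blk=24 s=0: L1-HIT | VC []
  [2] addr=0x62 blk=24 s=0: L1-HIT | VC []
  [3] addr=0x3b blk=14 s=2: MISS | VC []
  [4] addr=0x30 blk=12 s=0: MISS | VC [24]
  [5] addr=0x33 blk=12 s=0: L1-HIT | VC [24]
  [6] addr=0x30 blk=12 s=0: L1-HIT | VC [24]
  [7] addr=0x12 blk=4 s=0: MISS | VC [24, 12]
  [8] addr=0x3b blk=14 s=2: L1-HIT | VC [24, 12]
  [9] addr=0x39 blk=14 s=2: L1-HIT | VC [24, 12]
  [10] addr=0x12 blk=4 s=0: L1-HIT | VC [24, 12]
  [11] addr=0x22 blk=8 s=0: MISS | VC [24, 12, 4]
  [12] addr=0x12 blk=4 s=0: VC-HIT | VC [24, 12, 8]
  [13] addr=0x10 blk=4 s=0: L1-HIT | VC [24, 12, 8]
  [14] addr=0x22 blk=8 s=0: VC-HIT | VC [24, 12, 4]
  [15] addr=0x10 blk=4 s=0: VC-HIT | VC [24, 12, 8]

VC = [24, 12, 8]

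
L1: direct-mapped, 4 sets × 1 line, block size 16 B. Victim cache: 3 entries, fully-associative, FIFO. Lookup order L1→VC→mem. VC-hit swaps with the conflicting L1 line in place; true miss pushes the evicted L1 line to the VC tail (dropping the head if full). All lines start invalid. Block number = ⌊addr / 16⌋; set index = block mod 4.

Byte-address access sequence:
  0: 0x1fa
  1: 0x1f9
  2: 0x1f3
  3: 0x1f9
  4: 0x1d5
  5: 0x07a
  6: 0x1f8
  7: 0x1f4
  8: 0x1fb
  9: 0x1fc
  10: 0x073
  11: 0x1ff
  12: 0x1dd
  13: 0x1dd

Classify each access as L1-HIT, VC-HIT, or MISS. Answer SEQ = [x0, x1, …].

#0 0x1fa→b31/s3 MISS; vc=[]
#1 0x1f9→b31/s3 L1-HIT; vc=[]
#2 0x1f3→b31/s3 L1-HIT; vc=[]
#3 0x1f9→b31/s3 L1-HIT; vc=[]
#4 0x1d5→b29/s1 MISS; vc=[]
#5 0x7a→b7/s3 MISS; vc=[31]
#6 0x1f8→b31/s3 VC-HIT; vc=[7]
#7 0x1f4→b31/s3 L1-HIT; vc=[7]
#8 0x1fb→b31/s3 L1-HIT; vc=[7]
#9 0x1fc→b31/s3 L1-HIT; vc=[7]
#10 0x73→b7/s3 VC-HIT; vc=[31]
#11 0x1ff→b31/s3 VC-HIT; vc=[7]
#12 0x1dd→b29/s1 L1-HIT; vc=[7]
#13 0x1dd→b29/s1 L1-HIT; vc=[7]

SEQ = [MISS, L1-HIT, L1-HIT, L1-HIT, MISS, MISS, VC-HIT, L1-HIT, L1-HIT, L1-HIT, VC-HIT, VC-HIT, L1-HIT, L1-HIT]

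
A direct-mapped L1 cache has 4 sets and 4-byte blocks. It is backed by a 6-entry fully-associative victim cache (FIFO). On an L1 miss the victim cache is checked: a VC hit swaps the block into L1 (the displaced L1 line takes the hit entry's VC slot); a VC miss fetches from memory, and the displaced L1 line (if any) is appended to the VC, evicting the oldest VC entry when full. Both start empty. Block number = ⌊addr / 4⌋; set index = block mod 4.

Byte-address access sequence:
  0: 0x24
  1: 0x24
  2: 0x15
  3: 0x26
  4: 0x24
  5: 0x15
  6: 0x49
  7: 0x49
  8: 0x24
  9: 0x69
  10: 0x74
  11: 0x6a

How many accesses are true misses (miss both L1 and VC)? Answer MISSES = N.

MISSES = 5

  [0] addr=0x24 blk=9 s=1: MISS | VC []
  [1] addr=0x24 blk=9 s=1: L1-HIT | VC []
  [2] addr=0x15 blk=5 s=1: MISS | VC [9]
  [3] addr=0x26 blk=9 s=1: VC-HIT | VC [5]
  [4] addr=0x24 blk=9 s=1: L1-HIT | VC [5]
  [5] addr=0x15 blk=5 s=1: VC-HIT | VC [9]
  [6] addr=0x49 blk=18 s=2: MISS | VC [9]
  [7] addr=0x49 blk=18 s=2: L1-HIT | VC [9]
  [8] addr=0x24 blk=9 s=1: VC-HIT | VC [5]
  [9] addr=0x69 blk=26 s=2: MISS | VC [5, 18]
  [10] addr=0x74 blk=29 s=1: MISS | VC [5, 18, 9]
  [11] addr=0x6a blk=26 s=2: L1-HIT | VC [5, 18, 9]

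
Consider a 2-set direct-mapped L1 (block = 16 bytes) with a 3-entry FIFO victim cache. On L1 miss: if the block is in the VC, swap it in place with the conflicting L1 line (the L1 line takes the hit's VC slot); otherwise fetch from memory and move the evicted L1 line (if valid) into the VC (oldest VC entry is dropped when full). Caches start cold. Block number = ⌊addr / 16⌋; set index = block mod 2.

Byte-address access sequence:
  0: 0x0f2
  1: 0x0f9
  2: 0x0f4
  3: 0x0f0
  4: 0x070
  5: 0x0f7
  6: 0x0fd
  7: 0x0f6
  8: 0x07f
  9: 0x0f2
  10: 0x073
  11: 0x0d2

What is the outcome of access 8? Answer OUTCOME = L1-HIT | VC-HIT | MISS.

#0 0xf2→b15/s1 MISS; vc=[]
#1 0xf9→b15/s1 L1-HIT; vc=[]
#2 0xf4→b15/s1 L1-HIT; vc=[]
#3 0xf0→b15/s1 L1-HIT; vc=[]
#4 0x70→b7/s1 MISS; vc=[15]
#5 0xf7→b15/s1 VC-HIT; vc=[7]
#6 0xfd→b15/s1 L1-HIT; vc=[7]
#7 0xf6→b15/s1 L1-HIT; vc=[7]
#8 0x7f→b7/s1 VC-HIT; vc=[15]
#9 0xf2→b15/s1 VC-HIT; vc=[7]
#10 0x73→b7/s1 VC-HIT; vc=[15]
#11 0xd2→b13/s1 MISS; vc=[15,7]

OUTCOME = VC-HIT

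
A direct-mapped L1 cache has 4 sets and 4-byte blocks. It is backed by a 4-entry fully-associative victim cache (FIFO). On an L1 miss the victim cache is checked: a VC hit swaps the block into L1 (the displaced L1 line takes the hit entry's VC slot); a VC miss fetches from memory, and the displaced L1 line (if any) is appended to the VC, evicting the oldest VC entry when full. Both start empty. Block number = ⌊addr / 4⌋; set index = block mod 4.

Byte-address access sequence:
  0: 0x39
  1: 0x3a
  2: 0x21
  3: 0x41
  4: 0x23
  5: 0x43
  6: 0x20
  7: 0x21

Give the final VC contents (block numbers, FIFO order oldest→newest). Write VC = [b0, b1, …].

  [0] addr=0x39 blk=14 s=2: MISS | VC []
  [1] addr=0x3a blk=14 s=2: L1-HIT | VC []
  [2] addr=0x21 blk=8 s=0: MISS | VC []
  [3] addr=0x41 blk=16 s=0: MISS | VC [8]
  [4] addr=0x23 blk=8 s=0: VC-HIT | VC [16]
  [5] addr=0x43 blk=16 s=0: VC-HIT | VC [8]
  [6] addr=0x20 blk=8 s=0: VC-HIT | VC [16]
  [7] addr=0x21 blk=8 s=0: L1-HIT | VC [16]

VC = [16]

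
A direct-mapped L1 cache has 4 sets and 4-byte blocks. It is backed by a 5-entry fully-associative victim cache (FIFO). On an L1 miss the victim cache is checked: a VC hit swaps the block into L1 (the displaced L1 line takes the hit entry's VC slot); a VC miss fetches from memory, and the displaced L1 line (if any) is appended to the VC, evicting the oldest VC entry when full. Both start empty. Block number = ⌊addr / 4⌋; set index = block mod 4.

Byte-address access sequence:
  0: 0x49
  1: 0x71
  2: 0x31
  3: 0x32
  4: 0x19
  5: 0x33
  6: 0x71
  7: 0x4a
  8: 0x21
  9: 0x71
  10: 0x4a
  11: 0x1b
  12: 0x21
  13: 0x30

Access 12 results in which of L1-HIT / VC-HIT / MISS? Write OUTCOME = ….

#0 0x49→b18/s2 MISS; vc=[]
#1 0x71→b28/s0 MISS; vc=[]
#2 0x31→b12/s0 MISS; vc=[28]
#3 0x32→b12/s0 L1-HIT; vc=[28]
#4 0x19→b6/s2 MISS; vc=[28,18]
#5 0x33→b12/s0 L1-HIT; vc=[28,18]
#6 0x71→b28/s0 VC-HIT; vc=[12,18]
#7 0x4a→b18/s2 VC-HIT; vc=[12,6]
#8 0x21→b8/s0 MISS; vc=[12,6,28]
#9 0x71→b28/s0 VC-HIT; vc=[12,6,8]
#10 0x4a→b18/s2 L1-HIT; vc=[12,6,8]
#11 0x1b→b6/s2 VC-HIT; vc=[12,18,8]
#12 0x21→b8/s0 VC-HIT; vc=[12,18,28]
#13 0x30→b12/s0 VC-HIT; vc=[8,18,28]

OUTCOME = VC-HIT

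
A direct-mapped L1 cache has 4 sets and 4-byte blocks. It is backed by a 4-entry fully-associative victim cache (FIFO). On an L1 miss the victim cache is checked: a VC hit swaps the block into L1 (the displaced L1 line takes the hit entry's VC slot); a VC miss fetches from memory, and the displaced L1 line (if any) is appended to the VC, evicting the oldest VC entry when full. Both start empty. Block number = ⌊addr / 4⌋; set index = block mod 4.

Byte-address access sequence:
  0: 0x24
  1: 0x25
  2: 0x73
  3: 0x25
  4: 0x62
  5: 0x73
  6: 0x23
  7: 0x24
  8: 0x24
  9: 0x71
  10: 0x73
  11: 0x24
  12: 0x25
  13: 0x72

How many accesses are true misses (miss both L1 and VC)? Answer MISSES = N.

  [0] addr=0x24 blk=9 s=1: MISS | VC []
  [1] addr=0x25 blk=9 s=1: L1-HIT | VC []
  [2] addr=0x73 blk=28 s=0: MISS | VC []
  [3] addr=0x25 blk=9 s=1: L1-HIT | VC []
  [4] addr=0x62 blk=24 s=0: MISS | VC [28]
  [5] addr=0x73 blk=28 s=0: VC-HIT | VC [24]
  [6] addr=0x23 blk=8 s=0: MISS | VC [24, 28]
  [7] addr=0x24 blk=9 s=1: L1-HIT | VC [24, 28]
  [8] addr=0x24 blk=9 s=1: L1-HIT | VC [24, 28]
  [9] addr=0x71 blk=28 s=0: VC-HIT | VC [24, 8]
  [10] addr=0x73 blk=28 s=0: L1-HIT | VC [24, 8]
  [11] addr=0x24 blk=9 s=1: L1-HIT | VC [24, 8]
  [12] addr=0x25 blk=9 s=1: L1-HIT | VC [24, 8]
  [13] addr=0x72 blk=28 s=0: L1-HIT | VC [24, 8]

MISSES = 4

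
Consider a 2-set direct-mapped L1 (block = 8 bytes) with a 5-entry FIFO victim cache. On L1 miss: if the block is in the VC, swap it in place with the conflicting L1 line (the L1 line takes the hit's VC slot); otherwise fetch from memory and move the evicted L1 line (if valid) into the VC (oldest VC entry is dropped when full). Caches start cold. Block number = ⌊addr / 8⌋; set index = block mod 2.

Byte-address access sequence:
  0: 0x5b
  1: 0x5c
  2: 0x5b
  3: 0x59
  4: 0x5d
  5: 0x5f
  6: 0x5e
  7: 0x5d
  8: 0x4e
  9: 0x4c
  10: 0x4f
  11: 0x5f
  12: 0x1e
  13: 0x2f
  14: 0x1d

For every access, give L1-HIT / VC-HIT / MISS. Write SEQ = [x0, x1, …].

SEQ = [MISS, L1-HIT, L1-HIT, L1-HIT, L1-HIT, L1-HIT, L1-HIT, L1-HIT, MISS, L1-HIT, L1-HIT, VC-HIT, MISS, MISS, VC-HIT]

  [0] addr=0x5b blk=11 s=1: MISS | VC []
  [1] addr=0x5c blk=11 s=1: L1-HIT | VC []
  [2] addr=0x5b blk=11 s=1: L1-HIT | VC []
  [3] addr=0x59 blk=11 s=1: L1-HIT | VC []
  [4] addr=0x5d blk=11 s=1: L1-HIT | VC []
  [5] addr=0x5f blk=11 s=1: L1-HIT | VC []
  [6] addr=0x5e blk=11 s=1: L1-HIT | VC []
  [7] addr=0x5d blk=11 s=1: L1-HIT | VC []
  [8] addr=0x4e blk=9 s=1: MISS | VC [11]
  [9] addr=0x4c blk=9 s=1: L1-HIT | VC [11]
  [10] addr=0x4f blk=9 s=1: L1-HIT | VC [11]
  [11] addr=0x5f blk=11 s=1: VC-HIT | VC [9]
  [12] addr=0x1e blk=3 s=1: MISS | VC [9, 11]
  [13] addr=0x2f blk=5 s=1: MISS | VC [9, 11, 3]
  [14] addr=0x1d blk=3 s=1: VC-HIT | VC [9, 11, 5]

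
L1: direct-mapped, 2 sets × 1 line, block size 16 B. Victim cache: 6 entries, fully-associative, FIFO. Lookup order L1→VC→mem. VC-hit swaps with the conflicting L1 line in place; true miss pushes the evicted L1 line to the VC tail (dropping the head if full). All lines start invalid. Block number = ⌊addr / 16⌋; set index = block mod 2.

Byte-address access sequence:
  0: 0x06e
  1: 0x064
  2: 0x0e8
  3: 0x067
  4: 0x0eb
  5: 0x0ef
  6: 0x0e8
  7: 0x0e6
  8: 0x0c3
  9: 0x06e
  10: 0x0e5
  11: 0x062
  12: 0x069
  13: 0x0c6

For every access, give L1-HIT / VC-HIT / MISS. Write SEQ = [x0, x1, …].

  [0] addr=0x6e blk=6 s=0: MISS | VC []
  [1] addr=0x64 blk=6 s=0: L1-HIT | VC []
  [2] addr=0xe8 blk=14 s=0: MISS | VC [6]
  [3] addr=0x67 blk=6 s=0: VC-HIT | VC [14]
  [4] addr=0xeb blk=14 s=0: VC-HIT | VC [6]
  [5] addr=0xef blk=14 s=0: L1-HIT | VC [6]
  [6] addr=0xe8 blk=14 s=0: L1-HIT | VC [6]
  [7] addr=0xe6 blk=14 s=0: L1-HIT | VC [6]
  [8] addr=0xc3 blk=12 s=0: MISS | VC [6, 14]
  [9] addr=0x6e blk=6 s=0: VC-HIT | VC [12, 14]
  [10] addr=0xe5 blk=14 s=0: VC-HIT | VC [12, 6]
  [11] addr=0x62 blk=6 s=0: VC-HIT | VC [12, 14]
  [12] addr=0x69 blk=6 s=0: L1-HIT | VC [12, 14]
  [13] addr=0xc6 blk=12 s=0: VC-HIT | VC [6, 14]

SEQ = [MISS, L1-HIT, MISS, VC-HIT, VC-HIT, L1-HIT, L1-HIT, L1-HIT, MISS, VC-HIT, VC-HIT, VC-HIT, L1-HIT, VC-HIT]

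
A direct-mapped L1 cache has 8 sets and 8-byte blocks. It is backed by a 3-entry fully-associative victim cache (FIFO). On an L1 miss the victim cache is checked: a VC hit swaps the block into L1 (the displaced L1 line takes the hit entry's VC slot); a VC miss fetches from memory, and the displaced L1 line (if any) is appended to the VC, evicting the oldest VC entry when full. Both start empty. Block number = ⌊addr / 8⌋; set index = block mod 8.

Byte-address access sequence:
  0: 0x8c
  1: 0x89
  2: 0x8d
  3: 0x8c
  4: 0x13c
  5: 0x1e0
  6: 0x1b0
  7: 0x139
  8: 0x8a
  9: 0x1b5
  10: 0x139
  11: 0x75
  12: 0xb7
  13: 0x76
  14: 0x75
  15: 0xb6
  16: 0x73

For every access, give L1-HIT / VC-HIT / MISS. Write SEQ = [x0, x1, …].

#0 0x8c→b17/s1 MISS; vc=[]
#1 0x89→b17/s1 L1-HIT; vc=[]
#2 0x8d→b17/s1 L1-HIT; vc=[]
#3 0x8c→b17/s1 L1-HIT; vc=[]
#4 0x13c→b39/s7 MISS; vc=[]
#5 0x1e0→b60/s4 MISS; vc=[]
#6 0x1b0→b54/s6 MISS; vc=[]
#7 0x139→b39/s7 L1-HIT; vc=[]
#8 0x8a→b17/s1 L1-HIT; vc=[]
#9 0x1b5→b54/s6 L1-HIT; vc=[]
#10 0x139→b39/s7 L1-HIT; vc=[]
#11 0x75→b14/s6 MISS; vc=[54]
#12 0xb7→b22/s6 MISS; vc=[54,14]
#13 0x76→b14/s6 VC-HIT; vc=[54,22]
#14 0x75→b14/s6 L1-HIT; vc=[54,22]
#15 0xb6→b22/s6 VC-HIT; vc=[54,14]
#16 0x73→b14/s6 VC-HIT; vc=[54,22]

SEQ = [MISS, L1-HIT, L1-HIT, L1-HIT, MISS, MISS, MISS, L1-HIT, L1-HIT, L1-HIT, L1-HIT, MISS, MISS, VC-HIT, L1-HIT, VC-HIT, VC-HIT]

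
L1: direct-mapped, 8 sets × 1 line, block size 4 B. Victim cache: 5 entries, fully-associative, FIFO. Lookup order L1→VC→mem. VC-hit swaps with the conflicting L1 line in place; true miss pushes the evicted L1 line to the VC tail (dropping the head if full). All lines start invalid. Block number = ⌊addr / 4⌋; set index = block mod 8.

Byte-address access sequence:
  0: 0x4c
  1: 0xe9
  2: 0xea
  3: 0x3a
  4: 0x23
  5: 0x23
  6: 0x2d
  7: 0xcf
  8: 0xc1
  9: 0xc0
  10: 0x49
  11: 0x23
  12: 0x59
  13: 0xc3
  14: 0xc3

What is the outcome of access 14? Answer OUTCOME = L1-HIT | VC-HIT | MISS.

OUTCOME = L1-HIT

  [0] addr=0x4c blk=19 s=3: MISS | VC []
  [1] addr=0xe9 blk=58 s=2: MISS | VC []
  [2] addr=0xea blk=58 s=2: L1-HIT | VC []
  [3] addr=0x3a blk=14 s=6: MISS | VC []
  [4] addr=0x23 blk=8 s=0: MISS | VC []
  [5] addr=0x23 blk=8 s=0: L1-HIT | VC []
  [6] addr=0x2d blk=11 s=3: MISS | VC [19]
  [7] addr=0xcf blk=51 s=3: MISS | VC [19, 11]
  [8] addr=0xc1 blk=48 s=0: MISS | VC [19, 11, 8]
  [9] addr=0xc0 blk=48 s=0: L1-HIT | VC [19, 11, 8]
  [10] addr=0x49 blk=18 s=2: MISS | VC [19, 11, 8, 58]
  [11] addr=0x23 blk=8 s=0: VC-HIT | VC [19, 11, 48, 58]
  [12] addr=0x59 blk=22 s=6: MISS | VC [19, 11, 48, 58, 14]
  [13] addr=0xc3 blk=48 s=0: VC-HIT | VC [19, 11, 8, 58, 14]
  [14] addr=0xc3 blk=48 s=0: L1-HIT | VC [19, 11, 8, 58, 14]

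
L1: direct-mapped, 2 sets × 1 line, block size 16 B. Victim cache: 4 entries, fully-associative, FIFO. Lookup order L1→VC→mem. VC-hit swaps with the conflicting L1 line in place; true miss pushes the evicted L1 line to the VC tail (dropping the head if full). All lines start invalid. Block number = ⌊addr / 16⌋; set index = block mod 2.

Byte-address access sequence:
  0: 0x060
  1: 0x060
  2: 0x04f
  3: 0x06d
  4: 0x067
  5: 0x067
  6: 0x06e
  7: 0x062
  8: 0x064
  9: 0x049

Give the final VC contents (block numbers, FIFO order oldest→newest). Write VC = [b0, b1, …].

0: 0x60 (blk 6, set 0) → MISS  vc=[]
1: 0x60 (blk 6, set 0) → L1-HIT  vc=[]
2: 0x4f (blk 4, set 0) → MISS  vc=[6]
3: 0x6d (blk 6, set 0) → VC-HIT  vc=[4]
4: 0x67 (blk 6, set 0) → L1-HIT  vc=[4]
5: 0x67 (blk 6, set 0) → L1-HIT  vc=[4]
6: 0x6e (blk 6, set 0) → L1-HIT  vc=[4]
7: 0x62 (blk 6, set 0) → L1-HIT  vc=[4]
8: 0x64 (blk 6, set 0) → L1-HIT  vc=[4]
9: 0x49 (blk 4, set 0) → VC-HIT  vc=[6]

VC = [6]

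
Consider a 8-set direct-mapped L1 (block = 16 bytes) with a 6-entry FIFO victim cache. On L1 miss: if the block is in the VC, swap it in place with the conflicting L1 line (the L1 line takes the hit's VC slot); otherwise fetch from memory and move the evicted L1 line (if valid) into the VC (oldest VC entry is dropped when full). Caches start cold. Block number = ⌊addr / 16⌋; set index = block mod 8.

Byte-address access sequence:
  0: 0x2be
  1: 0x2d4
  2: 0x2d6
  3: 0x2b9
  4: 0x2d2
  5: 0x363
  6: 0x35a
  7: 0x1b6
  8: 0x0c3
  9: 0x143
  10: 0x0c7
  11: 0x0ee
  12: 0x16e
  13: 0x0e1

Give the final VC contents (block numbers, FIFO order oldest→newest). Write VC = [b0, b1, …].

0: 0x2be (blk 43, set 3) → MISS  vc=[]
1: 0x2d4 (blk 45, set 5) → MISS  vc=[]
2: 0x2d6 (blk 45, set 5) → L1-HIT  vc=[]
3: 0x2b9 (blk 43, set 3) → L1-HIT  vc=[]
4: 0x2d2 (blk 45, set 5) → L1-HIT  vc=[]
5: 0x363 (blk 54, set 6) → MISS  vc=[]
6: 0x35a (blk 53, set 5) → MISS  vc=[45]
7: 0x1b6 (blk 27, set 3) → MISS  vc=[45, 43]
8: 0xc3 (blk 12, set 4) → MISS  vc=[45, 43]
9: 0x143 (blk 20, set 4) → MISS  vc=[45, 43, 12]
10: 0xc7 (blk 12, set 4) → VC-HIT  vc=[45, 43, 20]
11: 0xee (blk 14, set 6) → MISS  vc=[45, 43, 20, 54]
12: 0x16e (blk 22, set 6) → MISS  vc=[45, 43, 20, 54, 14]
13: 0xe1 (blk 14, set 6) → VC-HIT  vc=[45, 43, 20, 54, 22]

VC = [45, 43, 20, 54, 22]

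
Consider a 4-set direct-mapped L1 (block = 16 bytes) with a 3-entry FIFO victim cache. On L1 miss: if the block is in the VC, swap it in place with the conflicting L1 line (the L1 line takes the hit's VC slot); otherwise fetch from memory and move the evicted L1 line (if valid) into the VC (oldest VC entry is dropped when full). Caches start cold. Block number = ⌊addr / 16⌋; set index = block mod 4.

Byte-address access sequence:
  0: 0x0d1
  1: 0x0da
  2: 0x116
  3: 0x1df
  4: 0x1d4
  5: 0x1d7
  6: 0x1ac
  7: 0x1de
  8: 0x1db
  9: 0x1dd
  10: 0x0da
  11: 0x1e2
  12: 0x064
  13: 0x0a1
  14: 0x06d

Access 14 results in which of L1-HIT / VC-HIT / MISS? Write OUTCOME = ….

0: 0xd1 (blk 13, set 1) → MISS  vc=[]
1: 0xda (blk 13, set 1) → L1-HIT  vc=[]
2: 0x116 (blk 17, set 1) → MISS  vc=[13]
3: 0x1df (blk 29, set 1) → MISS  vc=[13, 17]
4: 0x1d4 (blk 29, set 1) → L1-HIT  vc=[13, 17]
5: 0x1d7 (blk 29, set 1) → L1-HIT  vc=[13, 17]
6: 0x1ac (blk 26, set 2) → MISS  vc=[13, 17]
7: 0x1de (blk 29, set 1) → L1-HIT  vc=[13, 17]
8: 0x1db (blk 29, set 1) → L1-HIT  vc=[13, 17]
9: 0x1dd (blk 29, set 1) → L1-HIT  vc=[13, 17]
10: 0xda (blk 13, set 1) → VC-HIT  vc=[29, 17]
11: 0x1e2 (blk 30, set 2) → MISS  vc=[29, 17, 26]
12: 0x64 (blk 6, set 2) → MISS  vc=[17, 26, 30]
13: 0xa1 (blk 10, set 2) → MISS  vc=[26, 30, 6]
14: 0x6d (blk 6, set 2) → VC-HIT  vc=[26, 30, 10]

OUTCOME = VC-HIT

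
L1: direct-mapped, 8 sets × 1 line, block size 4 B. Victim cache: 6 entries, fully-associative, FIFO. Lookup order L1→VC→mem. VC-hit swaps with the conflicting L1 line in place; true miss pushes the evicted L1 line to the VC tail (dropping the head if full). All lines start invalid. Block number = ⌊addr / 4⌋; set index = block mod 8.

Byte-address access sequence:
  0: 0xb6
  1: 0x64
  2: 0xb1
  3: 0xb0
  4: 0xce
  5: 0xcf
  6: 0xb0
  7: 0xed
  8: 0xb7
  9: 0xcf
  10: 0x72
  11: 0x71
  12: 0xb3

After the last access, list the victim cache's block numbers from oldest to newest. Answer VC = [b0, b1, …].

0: 0xb6 (blk 45, set 5) → MISS  vc=[]
1: 0x64 (blk 25, set 1) → MISS  vc=[]
2: 0xb1 (blk 44, set 4) → MISS  vc=[]
3: 0xb0 (blk 44, set 4) → L1-HIT  vc=[]
4: 0xce (blk 51, set 3) → MISS  vc=[]
5: 0xcf (blk 51, set 3) → L1-HIT  vc=[]
6: 0xb0 (blk 44, set 4) → L1-HIT  vc=[]
7: 0xed (blk 59, set 3) → MISS  vc=[51]
8: 0xb7 (blk 45, set 5) → L1-HIT  vc=[51]
9: 0xcf (blk 51, set 3) → VC-HIT  vc=[59]
10: 0x72 (blk 28, set 4) → MISS  vc=[59, 44]
11: 0x71 (blk 28, set 4) → L1-HIT  vc=[59, 44]
12: 0xb3 (blk 44, set 4) → VC-HIT  vc=[59, 28]

VC = [59, 28]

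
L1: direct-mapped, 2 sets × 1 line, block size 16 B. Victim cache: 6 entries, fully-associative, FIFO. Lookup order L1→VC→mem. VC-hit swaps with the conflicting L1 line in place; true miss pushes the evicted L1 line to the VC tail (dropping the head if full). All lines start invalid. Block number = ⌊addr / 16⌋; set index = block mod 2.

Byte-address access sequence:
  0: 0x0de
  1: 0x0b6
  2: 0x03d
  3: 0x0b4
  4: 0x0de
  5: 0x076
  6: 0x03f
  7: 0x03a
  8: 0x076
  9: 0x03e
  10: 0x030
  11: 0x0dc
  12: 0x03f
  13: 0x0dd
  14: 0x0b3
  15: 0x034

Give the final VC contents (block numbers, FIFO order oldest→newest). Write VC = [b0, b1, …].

#0 0xde→b13/s1 MISS; vc=[]
#1 0xb6→b11/s1 MISS; vc=[13]
#2 0x3d→b3/s1 MISS; vc=[13,11]
#3 0xb4→b11/s1 VC-HIT; vc=[13,3]
#4 0xde→b13/s1 VC-HIT; vc=[11,3]
#5 0x76→b7/s1 MISS; vc=[11,3,13]
#6 0x3f→b3/s1 VC-HIT; vc=[11,7,13]
#7 0x3a→b3/s1 L1-HIT; vc=[11,7,13]
#8 0x76→b7/s1 VC-HIT; vc=[11,3,13]
#9 0x3e→b3/s1 VC-HIT; vc=[11,7,13]
#10 0x30→b3/s1 L1-HIT; vc=[11,7,13]
#11 0xdc→b13/s1 VC-HIT; vc=[11,7,3]
#12 0x3f→b3/s1 VC-HIT; vc=[11,7,13]
#13 0xdd→b13/s1 VC-HIT; vc=[11,7,3]
#14 0xb3→b11/s1 VC-HIT; vc=[13,7,3]
#15 0x34→b3/s1 VC-HIT; vc=[13,7,11]

VC = [13, 7, 11]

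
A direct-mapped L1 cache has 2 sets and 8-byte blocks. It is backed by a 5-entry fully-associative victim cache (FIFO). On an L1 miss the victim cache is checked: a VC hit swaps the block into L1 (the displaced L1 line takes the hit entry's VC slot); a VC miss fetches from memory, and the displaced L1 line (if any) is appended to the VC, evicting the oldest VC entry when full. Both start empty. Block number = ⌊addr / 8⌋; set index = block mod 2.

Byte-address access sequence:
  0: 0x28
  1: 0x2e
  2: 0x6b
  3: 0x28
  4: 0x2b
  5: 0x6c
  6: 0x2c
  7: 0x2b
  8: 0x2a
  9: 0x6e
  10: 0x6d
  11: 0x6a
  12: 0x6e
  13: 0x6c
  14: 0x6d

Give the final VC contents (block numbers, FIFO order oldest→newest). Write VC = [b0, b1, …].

VC = [5]

0: 0x28 (blk 5, set 1) → MISS  vc=[]
1: 0x2e (blk 5, set 1) → L1-HIT  vc=[]
2: 0x6b (blk 13, set 1) → MISS  vc=[5]
3: 0x28 (blk 5, set 1) → VC-HIT  vc=[13]
4: 0x2b (blk 5, set 1) → L1-HIT  vc=[13]
5: 0x6c (blk 13, set 1) → VC-HIT  vc=[5]
6: 0x2c (blk 5, set 1) → VC-HIT  vc=[13]
7: 0x2b (blk 5, set 1) → L1-HIT  vc=[13]
8: 0x2a (blk 5, set 1) → L1-HIT  vc=[13]
9: 0x6e (blk 13, set 1) → VC-HIT  vc=[5]
10: 0x6d (blk 13, set 1) → L1-HIT  vc=[5]
11: 0x6a (blk 13, set 1) → L1-HIT  vc=[5]
12: 0x6e (blk 13, set 1) → L1-HIT  vc=[5]
13: 0x6c (blk 13, set 1) → L1-HIT  vc=[5]
14: 0x6d (blk 13, set 1) → L1-HIT  vc=[5]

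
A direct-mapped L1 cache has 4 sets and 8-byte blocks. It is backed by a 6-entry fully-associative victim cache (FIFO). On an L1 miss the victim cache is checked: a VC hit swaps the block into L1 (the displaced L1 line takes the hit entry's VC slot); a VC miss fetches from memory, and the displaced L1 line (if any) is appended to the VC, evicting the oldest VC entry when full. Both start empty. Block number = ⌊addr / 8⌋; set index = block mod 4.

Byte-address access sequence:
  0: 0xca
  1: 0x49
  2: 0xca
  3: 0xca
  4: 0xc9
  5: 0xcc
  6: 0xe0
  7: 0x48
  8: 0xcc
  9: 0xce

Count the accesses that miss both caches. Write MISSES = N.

MISSES = 3

0: 0xca (blk 25, set 1) → MISS  vc=[]
1: 0x49 (blk 9, set 1) → MISS  vc=[25]
2: 0xca (blk 25, set 1) → VC-HIT  vc=[9]
3: 0xca (blk 25, set 1) → L1-HIT  vc=[9]
4: 0xc9 (blk 25, set 1) → L1-HIT  vc=[9]
5: 0xcc (blk 25, set 1) → L1-HIT  vc=[9]
6: 0xe0 (blk 28, set 0) → MISS  vc=[9]
7: 0x48 (blk 9, set 1) → VC-HIT  vc=[25]
8: 0xcc (blk 25, set 1) → VC-HIT  vc=[9]
9: 0xce (blk 25, set 1) → L1-HIT  vc=[9]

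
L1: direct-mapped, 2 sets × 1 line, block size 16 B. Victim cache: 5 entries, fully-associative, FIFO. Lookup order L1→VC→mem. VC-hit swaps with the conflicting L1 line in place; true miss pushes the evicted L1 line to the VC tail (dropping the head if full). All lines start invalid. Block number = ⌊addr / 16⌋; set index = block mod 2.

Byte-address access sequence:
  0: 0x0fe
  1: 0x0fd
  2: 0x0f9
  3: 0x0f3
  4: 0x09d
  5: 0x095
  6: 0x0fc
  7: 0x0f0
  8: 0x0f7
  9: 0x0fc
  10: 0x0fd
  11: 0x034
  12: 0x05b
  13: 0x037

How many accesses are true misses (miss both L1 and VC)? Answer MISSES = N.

  [0] addr=0xfe blk=15 s=1: MISS | VC []
  [1] addr=0xfd blk=15 s=1: L1-HIT | VC []
  [2] addr=0xf9 blk=15 s=1: L1-HIT | VC []
  [3] addr=0xf3 blk=15 s=1: L1-HIT | VC []
  [4] addr=0x9d blk=9 s=1: MISS | VC [15]
  [5] addr=0x95 blk=9 s=1: L1-HIT | VC [15]
  [6] addr=0xfc blk=15 s=1: VC-HIT | VC [9]
  [7] addr=0xf0 blk=15 s=1: L1-HIT | VC [9]
  [8] addr=0xf7 blk=15 s=1: L1-HIT | VC [9]
  [9] addr=0xfc blk=15 s=1: L1-HIT | VC [9]
  [10] addr=0xfd blk=15 s=1: L1-HIT | VC [9]
  [11] addr=0x34 blk=3 s=1: MISS | VC [9, 15]
  [12] addr=0x5b blk=5 s=1: MISS | VC [9, 15, 3]
  [13] addr=0x37 blk=3 s=1: VC-HIT | VC [9, 15, 5]

MISSES = 4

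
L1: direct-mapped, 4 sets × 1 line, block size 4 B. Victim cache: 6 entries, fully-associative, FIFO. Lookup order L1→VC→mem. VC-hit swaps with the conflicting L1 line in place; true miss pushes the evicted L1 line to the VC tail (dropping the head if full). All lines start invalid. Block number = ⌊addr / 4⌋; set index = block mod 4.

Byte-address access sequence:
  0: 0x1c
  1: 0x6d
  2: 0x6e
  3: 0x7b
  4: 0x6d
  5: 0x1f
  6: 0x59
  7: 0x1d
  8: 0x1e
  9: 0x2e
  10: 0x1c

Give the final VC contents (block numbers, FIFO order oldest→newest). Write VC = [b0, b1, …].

VC = [27, 30, 11]

  [0] addr=0x1c blk=7 s=3: MISS | VC []
  [1] addr=0x6d blk=27 s=3: MISS | VC [7]
  [2] addr=0x6e blk=27 s=3: L1-HIT | VC [7]
  [3] addr=0x7b blk=30 s=2: MISS | VC [7]
  [4] addr=0x6d blk=27 s=3: L1-HIT | VC [7]
  [5] addr=0x1f blk=7 s=3: VC-HIT | VC [27]
  [6] addr=0x59 blk=22 s=2: MISS | VC [27, 30]
  [7] addr=0x1d blk=7 s=3: L1-HIT | VC [27, 30]
  [8] addr=0x1e blk=7 s=3: L1-HIT | VC [27, 30]
  [9] addr=0x2e blk=11 s=3: MISS | VC [27, 30, 7]
  [10] addr=0x1c blk=7 s=3: VC-HIT | VC [27, 30, 11]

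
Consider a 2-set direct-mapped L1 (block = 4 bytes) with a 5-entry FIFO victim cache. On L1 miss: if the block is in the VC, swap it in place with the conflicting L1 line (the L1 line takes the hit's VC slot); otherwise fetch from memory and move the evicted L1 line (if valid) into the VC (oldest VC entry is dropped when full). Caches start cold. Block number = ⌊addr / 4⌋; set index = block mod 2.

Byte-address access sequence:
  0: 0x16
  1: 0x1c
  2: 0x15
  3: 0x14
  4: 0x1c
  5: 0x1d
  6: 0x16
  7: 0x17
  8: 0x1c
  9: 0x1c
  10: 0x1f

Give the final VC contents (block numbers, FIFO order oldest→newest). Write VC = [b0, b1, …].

#0 0x16→b5/s1 MISS; vc=[]
#1 0x1c→b7/s1 MISS; vc=[5]
#2 0x15→b5/s1 VC-HIT; vc=[7]
#3 0x14→b5/s1 L1-HIT; vc=[7]
#4 0x1c→b7/s1 VC-HIT; vc=[5]
#5 0x1d→b7/s1 L1-HIT; vc=[5]
#6 0x16→b5/s1 VC-HIT; vc=[7]
#7 0x17→b5/s1 L1-HIT; vc=[7]
#8 0x1c→b7/s1 VC-HIT; vc=[5]
#9 0x1c→b7/s1 L1-HIT; vc=[5]
#10 0x1f→b7/s1 L1-HIT; vc=[5]

VC = [5]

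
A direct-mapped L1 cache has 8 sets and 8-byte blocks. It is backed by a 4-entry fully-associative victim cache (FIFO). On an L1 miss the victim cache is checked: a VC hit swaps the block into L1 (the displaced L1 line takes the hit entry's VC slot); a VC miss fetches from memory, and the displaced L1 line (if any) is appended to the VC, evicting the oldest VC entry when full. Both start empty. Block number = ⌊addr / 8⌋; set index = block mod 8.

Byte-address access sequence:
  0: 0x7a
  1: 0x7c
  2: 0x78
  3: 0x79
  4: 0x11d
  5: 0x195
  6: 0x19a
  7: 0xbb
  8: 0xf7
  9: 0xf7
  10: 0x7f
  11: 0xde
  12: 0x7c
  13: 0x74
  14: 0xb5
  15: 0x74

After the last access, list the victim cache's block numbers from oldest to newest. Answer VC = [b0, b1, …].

VC = [23, 51, 30, 22]

  [0] addr=0x7a blk=15 s=7: MISS | VC []
  [1] addr=0x7c blk=15 s=7: L1-HIT | VC []
  [2] addr=0x78 blk=15 s=7: L1-HIT | VC []
  [3] addr=0x79 blk=15 s=7: L1-HIT | VC []
  [4] addr=0x11d blk=35 s=3: MISS | VC []
  [5] addr=0x195 blk=50 s=2: MISS | VC []
  [6] addr=0x19a blk=51 s=3: MISS | VC [35]
  [7] addr=0xbb blk=23 s=7: MISS | VC [35, 15]
  [8] addr=0xf7 blk=30 s=6: MISS | VC [35, 15]
  [9] addr=0xf7 blk=30 s=6: L1-HIT | VC [35, 15]
  [10] addr=0x7f blk=15 s=7: VC-HIT | VC [35, 23]
  [11] addr=0xde blk=27 s=3: MISS | VC [35, 23, 51]
  [12] addr=0x7c blk=15 s=7: L1-HIT | VC [35, 23, 51]
  [13] addr=0x74 blk=14 s=6: MISS | VC [35, 23, 51, 30]
  [14] addr=0xb5 blk=22 s=6: MISS | VC [23, 51, 30, 14]
  [15] addr=0x74 blk=14 s=6: VC-HIT | VC [23, 51, 30, 22]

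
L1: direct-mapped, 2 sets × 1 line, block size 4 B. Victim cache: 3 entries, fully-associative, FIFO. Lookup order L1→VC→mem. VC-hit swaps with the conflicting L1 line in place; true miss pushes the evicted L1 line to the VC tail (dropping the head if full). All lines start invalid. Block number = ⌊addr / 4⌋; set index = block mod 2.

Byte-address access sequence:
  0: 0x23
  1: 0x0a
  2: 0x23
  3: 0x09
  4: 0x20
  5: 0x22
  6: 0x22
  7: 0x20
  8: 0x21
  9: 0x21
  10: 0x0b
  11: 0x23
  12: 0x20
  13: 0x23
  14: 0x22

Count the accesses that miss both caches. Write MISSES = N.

MISSES = 2

  [0] addr=0x23 blk=8 s=0: MISS | VC []
  [1] addr=0xa blk=2 s=0: MISS | VC [8]
  [2] addr=0x23 blk=8 s=0: VC-HIT | VC [2]
  [3] addr=0x9 blk=2 s=0: VC-HIT | VC [8]
  [4] addr=0x20 blk=8 s=0: VC-HIT | VC [2]
  [5] addr=0x22 blk=8 s=0: L1-HIT | VC [2]
  [6] addr=0x22 blk=8 s=0: L1-HIT | VC [2]
  [7] addr=0x20 blk=8 s=0: L1-HIT | VC [2]
  [8] addr=0x21 blk=8 s=0: L1-HIT | VC [2]
  [9] addr=0x21 blk=8 s=0: L1-HIT | VC [2]
  [10] addr=0xb blk=2 s=0: VC-HIT | VC [8]
  [11] addr=0x23 blk=8 s=0: VC-HIT | VC [2]
  [12] addr=0x20 blk=8 s=0: L1-HIT | VC [2]
  [13] addr=0x23 blk=8 s=0: L1-HIT | VC [2]
  [14] addr=0x22 blk=8 s=0: L1-HIT | VC [2]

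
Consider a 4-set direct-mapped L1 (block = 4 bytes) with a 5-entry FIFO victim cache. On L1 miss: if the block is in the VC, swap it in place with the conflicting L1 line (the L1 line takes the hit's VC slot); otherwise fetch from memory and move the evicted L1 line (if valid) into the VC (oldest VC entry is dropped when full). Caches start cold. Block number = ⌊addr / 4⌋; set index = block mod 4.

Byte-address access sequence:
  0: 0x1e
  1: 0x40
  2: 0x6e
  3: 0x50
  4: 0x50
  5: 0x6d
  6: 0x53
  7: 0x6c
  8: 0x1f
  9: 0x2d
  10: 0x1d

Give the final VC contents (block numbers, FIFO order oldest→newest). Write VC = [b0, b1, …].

  [0] addr=0x1e blk=7 s=3: MISS | VC []
  [1] addr=0x40 blk=16 s=0: MISS | VC []
  [2] addr=0x6e blk=27 s=3: MISS | VC [7]
  [3] addr=0x50 blk=20 s=0: MISS | VC [7, 16]
  [4] addr=0x50 blk=20 s=0: L1-HIT | VC [7, 16]
  [5] addr=0x6d blk=27 s=3: L1-HIT | VC [7, 16]
  [6] addr=0x53 blk=20 s=0: L1-HIT | VC [7, 16]
  [7] addr=0x6c blk=27 s=3: L1-HIT | VC [7, 16]
  [8] addr=0x1f blk=7 s=3: VC-HIT | VC [27, 16]
  [9] addr=0x2d blk=11 s=3: MISS | VC [27, 16, 7]
  [10] addr=0x1d blk=7 s=3: VC-HIT | VC [27, 16, 11]

VC = [27, 16, 11]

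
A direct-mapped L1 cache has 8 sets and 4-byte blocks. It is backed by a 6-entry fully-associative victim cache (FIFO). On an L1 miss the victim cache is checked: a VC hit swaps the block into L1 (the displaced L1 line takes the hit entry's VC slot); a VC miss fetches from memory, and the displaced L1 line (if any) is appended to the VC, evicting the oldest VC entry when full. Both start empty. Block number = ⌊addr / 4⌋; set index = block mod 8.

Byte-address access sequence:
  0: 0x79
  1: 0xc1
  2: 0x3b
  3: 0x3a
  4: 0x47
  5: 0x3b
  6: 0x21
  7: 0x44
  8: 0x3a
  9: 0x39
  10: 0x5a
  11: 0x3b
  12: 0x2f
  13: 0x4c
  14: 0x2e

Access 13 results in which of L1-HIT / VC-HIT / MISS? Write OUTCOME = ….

OUTCOME = MISS

  [0] addr=0x79 blk=30 s=6: MISS | VC []
  [1] addr=0xc1 blk=48 s=0: MISS | VC []
  [2] addr=0x3b blk=14 s=6: MISS | VC [30]
  [3] addr=0x3a blk=14 s=6: L1-HIT | VC [30]
  [4] addr=0x47 blk=17 s=1: MISS | VC [30]
  [5] addr=0x3b blk=14 s=6: L1-HIT | VC [30]
  [6] addr=0x21 blk=8 s=0: MISS | VC [30, 48]
  [7] addr=0x44 blk=17 s=1: L1-HIT | VC [30, 48]
  [8] addr=0x3a blk=14 s=6: L1-HIT | VC [30, 48]
  [9] addr=0x39 blk=14 s=6: L1-HIT | VC [30, 48]
  [10] addr=0x5a blk=22 s=6: MISS | VC [30, 48, 14]
  [11] addr=0x3b blk=14 s=6: VC-HIT | VC [30, 48, 22]
  [12] addr=0x2f blk=11 s=3: MISS | VC [30, 48, 22]
  [13] addr=0x4c blk=19 s=3: MISS | VC [30, 48, 22, 11]
  [14] addr=0x2e blk=11 s=3: VC-HIT | VC [30, 48, 22, 19]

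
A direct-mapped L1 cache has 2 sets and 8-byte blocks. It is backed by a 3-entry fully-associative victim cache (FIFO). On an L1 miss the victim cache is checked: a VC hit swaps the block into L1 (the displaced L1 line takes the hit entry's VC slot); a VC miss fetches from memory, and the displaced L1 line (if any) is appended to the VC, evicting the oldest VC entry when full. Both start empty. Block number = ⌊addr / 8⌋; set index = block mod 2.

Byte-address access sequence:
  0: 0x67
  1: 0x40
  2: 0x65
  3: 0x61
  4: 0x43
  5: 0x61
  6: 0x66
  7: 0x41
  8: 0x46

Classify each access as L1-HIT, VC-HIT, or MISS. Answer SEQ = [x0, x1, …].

  [0] addr=0x67 blk=12 s=0: MISS | VC []
  [1] addr=0x40 blk=8 s=0: MISS | VC [12]
  [2] addr=0x65 blk=12 s=0: VC-HIT | VC [8]
  [3] addr=0x61 blk=12 s=0: L1-HIT | VC [8]
  [4] addr=0x43 blk=8 s=0: VC-HIT | VC [12]
  [5] addr=0x61 blk=12 s=0: VC-HIT | VC [8]
  [6] addr=0x66 blk=12 s=0: L1-HIT | VC [8]
  [7] addr=0x41 blk=8 s=0: VC-HIT | VC [12]
  [8] addr=0x46 blk=8 s=0: L1-HIT | VC [12]

SEQ = [MISS, MISS, VC-HIT, L1-HIT, VC-HIT, VC-HIT, L1-HIT, VC-HIT, L1-HIT]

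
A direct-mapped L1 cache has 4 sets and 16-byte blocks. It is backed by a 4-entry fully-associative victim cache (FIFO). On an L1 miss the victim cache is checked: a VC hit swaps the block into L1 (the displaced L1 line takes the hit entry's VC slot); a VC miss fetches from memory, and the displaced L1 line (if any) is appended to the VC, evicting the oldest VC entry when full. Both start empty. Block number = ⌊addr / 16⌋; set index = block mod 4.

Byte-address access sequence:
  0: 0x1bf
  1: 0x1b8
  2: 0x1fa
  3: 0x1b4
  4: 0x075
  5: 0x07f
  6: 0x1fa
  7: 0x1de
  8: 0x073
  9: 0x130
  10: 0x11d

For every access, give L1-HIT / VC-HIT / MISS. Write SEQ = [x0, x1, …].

#0 0x1bf→b27/s3 MISS; vc=[]
#1 0x1b8→b27/s3 L1-HIT; vc=[]
#2 0x1fa→b31/s3 MISS; vc=[27]
#3 0x1b4→b27/s3 VC-HIT; vc=[31]
#4 0x75→b7/s3 MISS; vc=[31,27]
#5 0x7f→b7/s3 L1-HIT; vc=[31,27]
#6 0x1fa→b31/s3 VC-HIT; vc=[7,27]
#7 0x1de→b29/s1 MISS; vc=[7,27]
#8 0x73→b7/s3 VC-HIT; vc=[31,27]
#9 0x130→b19/s3 MISS; vc=[31,27,7]
#10 0x11d→b17/s1 MISS; vc=[31,27,7,29]

SEQ = [MISS, L1-HIT, MISS, VC-HIT, MISS, L1-HIT, VC-HIT, MISS, VC-HIT, MISS, MISS]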